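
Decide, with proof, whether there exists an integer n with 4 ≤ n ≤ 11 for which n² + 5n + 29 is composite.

At n = 4: 4² + 5·4 + 29 = 65 = 5·13, which is composite.

n = 4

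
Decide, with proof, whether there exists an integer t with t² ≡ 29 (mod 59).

t = 18 works: 18² = 324, and 324 − 29 = 295 = 5·59.

t = 18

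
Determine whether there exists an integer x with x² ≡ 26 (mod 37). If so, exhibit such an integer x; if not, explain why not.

x = 10

x = 10 works: 10² = 100, and 100 − 26 = 74 = 2·37.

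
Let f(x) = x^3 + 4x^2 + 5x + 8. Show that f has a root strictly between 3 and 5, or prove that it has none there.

f(3) = 86 and f(5) = 258, both positive, so a sign-change argument is unavailable; we show f keeps this sign on the whole interval.
Shift to the endpoint 3: with x = 3 + u (0 < u < 2), one computes f(3 + u) = u^3 + 13u^2 + 56u + 86.
All 4 nonzero coefficients of this polynomial in u are positive; hence for u > 0 the value is a sum of positive terms (the constant 86 among them).
Therefore f(x) > 0 throughout (3, 5), and f has no zero there.

No such root exists.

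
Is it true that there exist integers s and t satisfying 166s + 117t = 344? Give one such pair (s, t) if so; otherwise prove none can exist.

Since gcd(166, 117) = 1, every integer is an integer combination of 166 and 117.
Euclidean algorithm: 166 = 1·117 + 49, 117 = 2·49 + 19, 49 = 2·19 + 11, 19 = 1·11 + 8, 11 = 1·8 + 3, 8 = 2·3 + 2, 3 = 1·2 + 1, 2 = 2·1 + 0.
Back-substituting, 1 = 3 − 1·2 = 3 − (8 − 2·3) = −8 + 3·3 = −8 + 3·(11 − 1·8) = 3·11 − 4·8 = 3·11 − 4·(19 − 1·11) = −4·19 + 7·11 = −4·19 + 7·(49 − 2·19) = 7·49 − 18·19 = 7·49 − 18·(117 − 2·49) = −18·117 + 43·49 = −18·117 + 43·(166 − 1·117) = 43·166 − 61·117; that is, 166·43 + 117·(-61) = 1.
Multiplying through by 344: s = 43·344 = 14792, t = (-61)·344 = -20984 is a solution.
Shifting by a multiple of (117, −166) keeps it a solution: s = 14792 − 126·117 = 50, t = -20984 + 126·166 = -68.
Indeed 166·50 + 117·(-68) = 8300 − 7956 = 344.

s = 50, t = -68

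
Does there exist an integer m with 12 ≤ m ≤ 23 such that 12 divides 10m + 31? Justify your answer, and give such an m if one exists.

For m = 12, 13, …, 23 the values of 10m + 31 modulo 12 are 7, 5, 3, 1, 11, 9, 7, 5, 3, 1, 11, 9 respectively.
None is 0, so 12 never divides 10m + 31 on this range.

No, no such integer m in that range exists.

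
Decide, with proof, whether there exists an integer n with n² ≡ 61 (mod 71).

71 is prime, so by Euler's criterion 61 is a square mod 71 iff 61^((71−1)/2) = 61^35 ≡ 1 (mod 71).
Repeated squaring mod 71: 61^2 = 3721 ≡ 29; 61^4 ≡ 29² = 841 ≡ 60; 61^8 ≡ 60² = 3600 ≡ 50; 61^16 ≡ 50² = 2500 ≡ 15; 61^32 ≡ 15² = 225 ≡ 12.
Since 35 = 32 + 2 + 1, 61^35 ≡ 12 · 29 · 61; multiplying out mod 71: 12·29 = 348 ≡ 64, then 64·61 = 3904 ≡ 70. Thus 61^35 ≡ 70 ≡ −1 (mod 71).
The value −1 means 61 is a non-residue modulo 71, so n² ≡ 61 (mod 71) is impossible.

No such integer exists.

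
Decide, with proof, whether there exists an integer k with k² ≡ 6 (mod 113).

There is no such integer.

Apply Euler's criterion with the prime 113: 6 is a quadratic residue iff 6^56 ≡ 1 (mod 113), and a non-residue iff it is ≡ −1.
Repeated squaring mod 113: 6^2 = 36 ≡ 36; 6^4 ≡ 36² = 1296 ≡ 53; 6^8 ≡ 53² = 2809 ≡ 97; 6^16 ≡ 97² = 9409 ≡ 30; 6^32 ≡ 30² = 900 ≡ 109.
Since 56 = 32 + 16 + 8, 6^56 ≡ 109 · 30 · 97; multiplying out mod 113: 109·30 = 3270 ≡ 106, then 106·97 = 10282 ≡ 112. Thus 6^56 ≡ 112 ≡ −1 (mod 113).
The value −1 means 6 is a non-residue modulo 113, so k² ≡ 6 (mod 113) is impossible.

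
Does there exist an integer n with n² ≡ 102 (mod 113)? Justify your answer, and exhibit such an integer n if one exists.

n = 21 works: 21² = 441, and 441 − 102 = 339 = 3·113.

n = 21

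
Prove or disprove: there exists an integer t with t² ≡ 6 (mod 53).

t = 18 works: 18² = 324, and 324 − 6 = 318 = 6·53.

t = 18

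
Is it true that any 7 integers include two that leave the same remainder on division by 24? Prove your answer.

Take the 7 consecutive integers 22, 23, …, 28: their residues mod 24 are all distinct because 7 ≤ 24.
So no two of them leave the same remainder on division by 24; the claim fails for this set.

No; for instance {22, 23, 24, 25, 26, 27, 28} is a counterexample.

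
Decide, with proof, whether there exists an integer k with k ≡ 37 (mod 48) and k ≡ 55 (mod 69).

The moduli are not coprime: gcd(48, 69) = 3. Compatibility requires 3 ∣ (55 − 37) = 18, which holds, so solutions exist.
Put k = 37 + 48t, so we need 48t ≡ 18 (mod 69), equivalently (divide by 3) 16t ≡ 6 (mod 23).
To invert 16 modulo 23: 23 = 1·16 + 7, 16 = 2·7 + 2, 7 = 3·2 + 1, 2 = 2·1 + 0, and unwinding, 1 = 7 − 3·2 = 7 − 3·(16 − 2·7) = −3·16 + 7·7 = −3·16 + 7·(23 − 1·16) = 7·23 − 10·16. Thus 16⁻¹ ≡ -10 ≡ 13 (mod 23).
Multiplying by 13: t ≡ 13·6 = 78 ≡ 9 (mod 23).
Then k = 37 + 48·9 = 469.
Verify: 469 = 9·48 + 37 and 469 = 6·69 + 55. ✓

k = 469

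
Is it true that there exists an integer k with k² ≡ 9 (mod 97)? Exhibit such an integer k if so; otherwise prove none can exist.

Take k = 94. Then 94² = 8836 = 91·97 + 9, so 94² ≡ 9 (mod 97).

k = 94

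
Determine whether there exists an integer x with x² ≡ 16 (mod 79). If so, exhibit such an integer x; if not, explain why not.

x = 75 works: 75² = 5625, and 5625 − 16 = 5609 = 71·79.

x = 75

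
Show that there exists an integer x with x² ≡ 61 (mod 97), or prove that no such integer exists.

x = 35

x = 35 works: 35² = 1225, and 1225 − 61 = 1164 = 12·97.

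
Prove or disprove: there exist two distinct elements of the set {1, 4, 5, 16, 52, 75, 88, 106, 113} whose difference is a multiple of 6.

4 and 16 are such a pair.

Reduce each element mod 6: 1↦1, 4↦4, 5↦5, 16↦4, 52↦4, 75↦3, 88↦4, 106↦4, 113↦5. The residue 4 repeats (at 4 and 16), and 16 − 4 = 12 = 2·6.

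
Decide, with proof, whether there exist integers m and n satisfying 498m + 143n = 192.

m = 9, n = -30

Since gcd(498, 143) = 1, every integer is an integer combination of 498 and 143.
Run the Euclidean algorithm on 498 and 143: 498 = 3·143 + 69, 143 = 2·69 + 5, 69 = 13·5 + 4, 5 = 1·4 + 1, 4 = 4·1 + 0.
Unwinding: 1 = 5 − 1·4 = 5 − (69 − 13·5) = −69 + 14·5 = −69 + 14·(143 − 2·69) = 14·143 − 29·69 = 14·143 − 29·(498 − 3·143) = −29·498 + 101·143, i.e. 498·(-29) + 143·101 = 1.
Multiplying through by 192: m = (-29)·192 = -5568, n = 101·192 = 19392 is a solution.
Shifting by a multiple of (143, −498) keeps it a solution: m = -5568 + 39·143 = 9, n = 19392 − 39·498 = -30.
Check: 498·9 + 143·(-30) = 4482 − 4290 = 192. ✓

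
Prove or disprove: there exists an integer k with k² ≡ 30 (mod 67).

67 is prime, so by Euler's criterion 30 is a square mod 67 iff 30^((67−1)/2) = 30^33 ≡ 1 (mod 67).
Repeated squaring mod 67: 30^2 = 900 ≡ 29; 30^4 ≡ 29² = 841 ≡ 37; 30^8 ≡ 37² = 1369 ≡ 29; 30^16 ≡ 29² = 841 ≡ 37; 30^32 ≡ 37² = 1369 ≡ 29.
Since 33 = 32 + 1, 30^33 ≡ 29 · 30; multiplying out mod 67: 29·30 = 870 ≡ 66. Thus 30^33 ≡ 66 ≡ −1 (mod 67).
By Euler's criterion 30 is a quadratic non-residue mod 67: no k satisfies k² ≡ 30 (mod 67).

There is no such integer.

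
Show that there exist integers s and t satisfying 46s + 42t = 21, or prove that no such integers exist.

There are no such integers.

gcd(46, 42) = 2, so every integer of the form 46s + 42t is a multiple of 2.
However 21 leaves remainder 1 on division by 2.
So the equation is unsolvable over ℤ.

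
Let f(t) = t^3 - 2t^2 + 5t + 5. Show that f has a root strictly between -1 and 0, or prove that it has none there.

Such a root exists.

f(-1) = -3 and f(0) = 5, which have opposite signs.
f is continuous everywhere (it is a polynomial), in particular on [-1, 0].
By the Intermediate Value Theorem, f takes the value 0 somewhere in the open interval.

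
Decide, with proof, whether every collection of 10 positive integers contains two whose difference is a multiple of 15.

Take the 10 consecutive integers 67, 68, …, 76: their residues mod 15 are all distinct because 10 ≤ 15.
Any two of them differ by at most 9 < 15 and by at least 1, so no difference is a multiple of 15.

No; for instance {67, 68, 69, 70, 71, 72, 73, 74, 75, 76} is a counterexample.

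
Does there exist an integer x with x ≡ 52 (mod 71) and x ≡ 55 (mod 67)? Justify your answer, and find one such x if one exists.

Since 71 and 67 share no common factor, CRT says the pair of congruences has a solution (unique mod 4757).
Any solution of the first congruence is x = 52 + 71t; substituting into the second, 71t ≡ 55 − 52 ≡ 3 (mod 67).
71 ≡ 4 (mod 67), so this reads 4t ≡ 3 (mod 67). To invert 4 modulo 67: 67 = 16·4 + 3, 4 = 1·3 + 1, 3 = 3·1 + 0, and unwinding, 1 = 4 − 1·3 = 4 − (67 − 16·4) = −67 + 17·4. Thus 4⁻¹ ≡ 17 (mod 67).
Therefore t ≡ 17·3 = 51 (mod 67).
Taking t = 51 gives x = 52 + 71·51 = 3673.
Verify: 3673 = 51·71 + 52 and 3673 = 54·67 + 55. ✓

x = 3673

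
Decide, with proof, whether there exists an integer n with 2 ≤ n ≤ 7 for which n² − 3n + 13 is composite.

There is no such integer n in that range.

The values for n = 2, 3, …, 7 are 11, 13, 17, 23, 31, 41, and each of these is prime.
So no value in the range makes the expression composite.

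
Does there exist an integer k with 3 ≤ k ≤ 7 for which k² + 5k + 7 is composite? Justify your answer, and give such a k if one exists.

k = 5

At k = 5: 5² + 5·5 + 7 = 57 = 3·19, which is composite.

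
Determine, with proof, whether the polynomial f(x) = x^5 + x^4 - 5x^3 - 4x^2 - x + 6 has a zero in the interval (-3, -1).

Such a root exists.

f(-3) = -54 and f(-1) = 8, which have opposite signs.
f is continuous everywhere (it is a polynomial), in particular on [-3, -1].
By the Intermediate Value Theorem f must vanish at some point of (-3, -1).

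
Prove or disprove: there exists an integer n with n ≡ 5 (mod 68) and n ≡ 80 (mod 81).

n = 4697

The moduli 68 and 81 are coprime, so by the Chinese Remainder Theorem a unique solution modulo 5508 exists.
Any solution of the first congruence is n = 5 + 68t; substituting into the second, 68t ≡ 80 − 5 ≡ 75 (mod 81).
Invert 68 mod 81 by the Euclidean algorithm: 81 = 1·68 + 13, 68 = 5·13 + 3, 13 = 4·3 + 1, 3 = 3·1 + 0; back-substituting, 1 = 13 − 4·3 = 13 − 4·(68 − 5·13) = −4·68 + 21·13 = −4·68 + 21·(81 − 1·68) = 21·81 − 25·68. Hence 68·(-25) ≡ 1, so 68⁻¹ ≡ -25 ≡ 56 (mod 81).
Multiplying by 56: t ≡ 56·75 = 4200 ≡ 69 (mod 81).
With t = 69: n = 5 + 68·69 = 4697.
Check: 4697 mod 68 = 5, 4697 mod 81 = 80. ✓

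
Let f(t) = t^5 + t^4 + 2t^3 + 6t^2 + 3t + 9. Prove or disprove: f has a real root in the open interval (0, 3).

f has no root in that interval.

f(0) = 9 and f(3) = 450, both positive, so a sign-change argument is unavailable; we show f keeps this sign on the whole interval.
Every nonzero coefficient of f(t) = t^5 + t^4 + 2t^3 + 6t^2 + 3t + 9 is positive; for t > 0 each term then has that sign, and the constant term 9 is strictly positive.
Therefore f(t) > 0 throughout (0, 3), and f has no zero there.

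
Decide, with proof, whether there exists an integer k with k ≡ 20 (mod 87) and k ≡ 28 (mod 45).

Both moduli are multiples of 3 = gcd(87, 45), so any solution would satisfy k ≡ 20 and k ≡ 28 modulo 3 simultaneously.
But 20 mod 3 = 2 while 28 mod 3 = 1, a contradiction.
Therefore no such k exists.

There is no such integer.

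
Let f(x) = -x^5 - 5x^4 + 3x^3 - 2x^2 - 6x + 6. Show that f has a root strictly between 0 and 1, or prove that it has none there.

Yes, f has a root in the interval.

f(0) = 6 and f(1) = -5, which have opposite signs.
f is continuous everywhere (it is a polynomial), in particular on [0, 1].
By the Intermediate Value Theorem f must vanish at some point of (0, 1).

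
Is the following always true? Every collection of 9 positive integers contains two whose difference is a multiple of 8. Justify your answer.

Partition the integers by their residue mod 8; there are 8 classes.
Placing 9 integers into 8 classes, some class receives at least two — say a and b.
Their difference a − b is then a multiple of 8.

True.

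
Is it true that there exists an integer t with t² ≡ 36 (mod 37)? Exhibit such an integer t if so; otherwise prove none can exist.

Take t = 6. Then 6² = 36, and since 0 ≤ 36 < 37 this is already reduced: 6² ≡ 36 (mod 37).

t = 6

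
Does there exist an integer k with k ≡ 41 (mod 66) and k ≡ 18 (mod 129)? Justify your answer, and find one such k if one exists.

Both moduli are multiples of 3 = gcd(66, 129), so any solution would satisfy k ≡ 41 and k ≡ 18 modulo 3 simultaneously.
But 41 mod 3 = 2 while 18 mod 3 = 0, a contradiction.
So no integer satisfies both congruences.

No such integer exists.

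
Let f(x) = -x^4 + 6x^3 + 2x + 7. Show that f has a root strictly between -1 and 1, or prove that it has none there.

f(-1) = -2 and f(1) = 14, which have opposite signs.
f is continuous everywhere (it is a polynomial), in particular on [-1, 1].
By the Intermediate Value Theorem, f takes the value 0 somewhere in the open interval.

Yes, f has a root in the interval.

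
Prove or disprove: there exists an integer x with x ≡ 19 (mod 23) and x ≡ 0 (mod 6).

Since 23 and 6 share no common factor, CRT says the pair of congruences has a solution (unique mod 138).
Any solution of the first congruence is x = 19 + 23t; substituting into the second, 23t ≡ 0 − 19 ≡ 5 (mod 6).
23 ≡ 5 (mod 6), so this reads 5t ≡ 5 (mod 6). To invert 5 modulo 6: 6 = 1·5 + 1, 5 = 5·1 + 0, and unwinding, 1 = 6 − 1·5. Thus 5⁻¹ ≡ -1 ≡ 5 (mod 6).
Therefore t ≡ 5·5 = 25 ≡ 1 (mod 6).
With t = 1: x = 19 + 23·1 = 42.
Verify: 42 = 1·23 + 19 and 42 = 7·6 + 0. ✓

x = 42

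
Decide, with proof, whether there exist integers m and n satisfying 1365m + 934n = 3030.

m = 772, n = -1125

1365 and 934 are coprime, so 1365m + 934n ranges over all of ℤ.
Run the Euclidean algorithm on 1365 and 934: 1365 = 1·934 + 431, 934 = 2·431 + 72, 431 = 5·72 + 71, 72 = 1·71 + 1, 71 = 71·1 + 0.
Working back up the chain: 1 = 72 − 1·71 = 72 − (431 − 5·72) = −431 + 6·72 = −431 + 6·(934 − 2·431) = 6·934 − 13·431 = 6·934 − 13·(1365 − 1·934) = −13·1365 + 19·934. So 1365·(-13) + 934·19 = 1.
Scaling by 3030 gives the particular solution (m, n) = (-39390, 57570).
The general solution is m = -39390 + 934k, n = 57570 − 1365k; taking k = 43 gives the smaller pair m = 772, n = -1125.
Indeed 1365·772 + 934·(-1125) = 1053780 − 1050750 = 3030.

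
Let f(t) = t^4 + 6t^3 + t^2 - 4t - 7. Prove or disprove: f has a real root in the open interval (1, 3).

f(1) = -3 and f(3) = 233, which have opposite signs.
f is continuous everywhere (it is a polynomial), in particular on [1, 3].
By the Intermediate Value Theorem, f takes the value 0 somewhere in the open interval.

Yes, f has a root in the interval.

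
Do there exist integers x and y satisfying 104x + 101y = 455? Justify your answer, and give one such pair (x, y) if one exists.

x = 17, y = -13

104 and 101 are coprime, so 104x + 101y ranges over all of ℤ.
Run the Euclidean algorithm on 104 and 101: 104 = 1·101 + 3, 101 = 33·3 + 2, 3 = 1·2 + 1, 2 = 2·1 + 0.
Unwinding: 1 = 3 − 1·2 = 3 − (101 − 33·3) = −101 + 34·3 = −101 + 34·(104 − 1·101) = 34·104 − 35·101, i.e. 104·34 + 101·(-35) = 1.
Times 455: 104·15470 + 101·(-15925) = 455, so (15470, -15925) solves it.
Shifting by a multiple of (101, −104) keeps it a solution: x = 15470 − 153·101 = 17, y = -15925 + 153·104 = -13.
Indeed 104·17 + 101·(-13) = 1768 − 1313 = 455.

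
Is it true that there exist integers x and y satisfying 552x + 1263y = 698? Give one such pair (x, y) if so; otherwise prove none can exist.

There are no such integers.

Any value of 552x + 1263y is a multiple of gcd(552, 1263) = 3.
But 698 is not a multiple of 3 (it leaves remainder 2).
Therefore 552x + 1263y = 698 has no solution in integers.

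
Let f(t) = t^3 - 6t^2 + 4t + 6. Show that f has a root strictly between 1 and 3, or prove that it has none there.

f(1) = 5 and f(3) = -9, which have opposite signs.
f is continuous everywhere (it is a polynomial), in particular on [1, 3].
By the Intermediate Value Theorem, f takes the value 0 somewhere in the open interval.

Such a root exists.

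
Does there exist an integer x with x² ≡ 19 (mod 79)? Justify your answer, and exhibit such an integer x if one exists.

Take x = 16. Then 16² = 256 = 3·79 + 19, so 16² ≡ 19 (mod 79).

x = 16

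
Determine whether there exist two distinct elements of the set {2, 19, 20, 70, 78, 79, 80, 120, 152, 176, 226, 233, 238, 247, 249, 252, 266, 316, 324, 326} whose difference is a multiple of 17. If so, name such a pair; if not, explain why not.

2 and 19 are such a pair.

Reduce each element mod 17: 2↦2, 19↦2, 20↦3, 70↦2, 78↦10, 79↦11, 80↦12, 120↦1, 152↦16, 176↦6, 226↦5, 233↦12, 238↦0, 247↦9, 249↦11, 252↦14, 266↦11, 316↦10, 324↦1, 326↦3. The residue 2 repeats (at 2 and 19), and 19 − 2 = 17 = 1·17.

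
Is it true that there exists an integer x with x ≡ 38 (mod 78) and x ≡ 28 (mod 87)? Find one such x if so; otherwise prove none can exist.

No such integer exists.

Both moduli are multiples of 3 = gcd(78, 87), so any solution would satisfy x ≡ 38 and x ≡ 28 modulo 3 simultaneously.
However 38 ≡ 2 and 28 ≡ 1 (mod 3), and 2 ≠ 1.
Therefore no such x exists.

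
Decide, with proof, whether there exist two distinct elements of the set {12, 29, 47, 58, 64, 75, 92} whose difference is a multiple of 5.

Yes: 12 and 47.

12 mod 5 = 2 and 47 mod 5 = 2, so 47 − 12 = 35 = 7·5.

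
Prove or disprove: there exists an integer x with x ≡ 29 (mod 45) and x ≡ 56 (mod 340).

No, no such integer exists.

Reduce both congruences modulo 5, which divides 45 and 340: they say x ≡ 29 (mod 5) and x ≡ 56 (mod 5).
These are incompatible: 29 − 56 = -27 is not divisible by 5.
Therefore no such x exists.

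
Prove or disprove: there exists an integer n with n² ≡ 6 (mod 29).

n = 8

n = 8 works: 8² = 64, and 64 − 6 = 58 = 2·29.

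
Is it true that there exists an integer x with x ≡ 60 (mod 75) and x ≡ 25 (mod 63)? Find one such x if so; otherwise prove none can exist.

No, no such integer exists.

Reduce both congruences modulo 3, which divides 75 and 63: they say x ≡ 60 (mod 3) and x ≡ 25 (mod 3).
But 60 mod 3 = 0 while 25 mod 3 = 1, a contradiction.
Therefore no such x exists.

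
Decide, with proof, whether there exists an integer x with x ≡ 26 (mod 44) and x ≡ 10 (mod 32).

x = 202

The moduli are not coprime: gcd(44, 32) = 4. Compatibility requires 4 ∣ (10 − 26) = -16, which holds, so solutions exist.
List candidates x ≡ 26 (mod 44): 26, 70, 114, 158, 202. Modulo 32 these are 26, 6, 18, 30, 10; 202 gives 10 as required.
Verify: 202 = 4·44 + 26 and 202 = 6·32 + 10. ✓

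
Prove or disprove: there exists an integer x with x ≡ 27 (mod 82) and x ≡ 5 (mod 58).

gcd(82, 58) = 2. A simultaneous solution exists iff 27 ≡ 5 (mod 2); here 27 mod 2 = 1 = 5 mod 2, so it does.
Write x = 27 + 82t. Then 82t ≡ 5 − 27 ≡ 36 (mod 58); dividing through by 2 gives 41t ≡ 18 (mod 29).
41 ≡ 12 (mod 29), so this reads 12t ≡ 18 (mod 29). Since 12·17 = 204 = 7·29 + 1, the inverse of 12 mod 29 is 17.
Therefore t ≡ 17·18 = 306 ≡ 16 (mod 29).
Then x = 27 + 82·16 = 1339.
Verify: 1339 = 16·82 + 27 and 1339 = 23·58 + 5. ✓

x = 1339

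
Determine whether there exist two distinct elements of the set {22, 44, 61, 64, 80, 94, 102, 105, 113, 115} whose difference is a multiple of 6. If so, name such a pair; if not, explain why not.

Both 22 and 64 leave remainder 4 on division by 6; their difference 42 = 7·6 is a multiple of 6.

Yes: 22 and 64.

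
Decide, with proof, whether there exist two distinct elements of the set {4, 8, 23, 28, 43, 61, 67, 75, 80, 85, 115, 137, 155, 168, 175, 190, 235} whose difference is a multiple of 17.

There is no such pair.

Residues mod 17: 4↦4, 8↦8, 23↦6, 28↦11, 43↦9, 61↦10, 67↦16, 75↦7, 80↦12, 85↦0, 115↦13, 137↦1, 155↦2, 168↦15, 175↦5, 190↦3, 235↦14.
These 17 residues are pairwise different, hence no difference of two elements is divisible by 17.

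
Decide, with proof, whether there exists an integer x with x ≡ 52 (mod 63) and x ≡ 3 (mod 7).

The moduli are not coprime: gcd(63, 7) = 7. Compatibility requires 7 ∣ (3 − 52) = -49, which holds, so solutions exist.
In fact x = 52 itself already satisfies 52 mod 7 = 3.
Verify: 52 = 0·63 + 52 and 52 = 7·7 + 3. ✓

x = 52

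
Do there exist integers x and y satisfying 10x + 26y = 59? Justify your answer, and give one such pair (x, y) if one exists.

There are no such integers.

Both 10 and 26 are divisible by gcd(10, 26) = 2, hence so is any combination 10x + 26y.
But 59 is not a multiple of 2 (it leaves remainder 1).
Hence no integers x, y satisfy the equation.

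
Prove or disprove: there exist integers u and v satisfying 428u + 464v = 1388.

gcd(428, 464) = 4, and 4 divides 1388, so integer solutions exist.
Dividing through by 4 reduces the equation to 107u + 116v = 347.
Dividing repeatedly: 116 = 1·107 + 9, 107 = 11·9 + 8, 9 = 1·8 + 1, 8 = 8·1 + 0.
Unwinding: 1 = 9 − 1·8 = 9 − (107 − 11·9) = −107 + 12·9 = −107 + 12·(116 − 1·107) = 12·116 − 13·107, i.e. 107·(-13) + 116·12 = 1.
Scaling by 347 gives the particular solution (u, v) = (-4511, 4164).
Adding 39·116 to u and subtracting 39·107 from v gives the tidier solution (13, -9).
Indeed 428·13 + 464·(-9) = 5564 − 4176 = 1388.

u = 13, v = -9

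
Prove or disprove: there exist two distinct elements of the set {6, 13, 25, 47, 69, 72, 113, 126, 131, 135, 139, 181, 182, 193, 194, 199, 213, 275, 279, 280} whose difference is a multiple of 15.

6 and 126 are such a pair.

Both 6 and 126 leave remainder 6 on division by 15; their difference 120 = 8·15 is a multiple of 15.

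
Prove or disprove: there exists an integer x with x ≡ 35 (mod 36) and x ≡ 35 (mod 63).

The moduli are not coprime: gcd(36, 63) = 9. Compatibility requires 9 ∣ (35 − 35) = 0, which holds, so solutions exist.
The smallest candidate x = 35 works directly: 35 ≡ 35 (mod 63).
Check: 35 mod 36 = 35, 35 mod 63 = 35. ✓

x = 35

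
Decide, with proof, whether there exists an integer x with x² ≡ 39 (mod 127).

127 is prime, so by Euler's criterion 39 is a square mod 127 iff 39^((127−1)/2) = 39^63 ≡ 1 (mod 127).
Repeated squaring mod 127: 39^2 = 1521 ≡ 124; 39^4 ≡ 124² = 15376 ≡ 9; 39^8 ≡ 9² = 81 ≡ 81; 39^16 ≡ 81² = 6561 ≡ 84; 39^32 ≡ 84² = 7056 ≡ 71.
Since 63 = 32 + 16 + 8 + 4 + 2 + 1, 39^63 ≡ 71 · 84 · 81 · 9 · 124 · 39; multiplying out mod 127: 71·84 = 5964 ≡ 122, then 122·81 = 9882 ≡ 103, then 103·9 = 927 ≡ 38, then 38·124 = 4712 ≡ 13, then 13·39 = 507 ≡ 126. Thus 39^63 ≡ 126 ≡ −1 (mod 127).
By Euler's criterion 39 is a quadratic non-residue mod 127: no x satisfies x² ≡ 39 (mod 127).

No such integer exists.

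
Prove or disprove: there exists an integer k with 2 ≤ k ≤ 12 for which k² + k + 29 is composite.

At k = 7: 7² + 7 + 29 = 85 = 5·17, which is composite.

k = 7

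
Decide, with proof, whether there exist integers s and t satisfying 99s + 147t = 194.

gcd(99, 147) = 3, so every integer of the form 99s + 147t is a multiple of 3.
However 194 leaves remainder 2 on division by 3.
Hence no integers s, t satisfy the equation.

No such integers exist.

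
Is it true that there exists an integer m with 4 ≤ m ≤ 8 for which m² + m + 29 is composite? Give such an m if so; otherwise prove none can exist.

m = 7

At m = 7: 7² + 7 + 29 = 85 = 5·17, which is composite.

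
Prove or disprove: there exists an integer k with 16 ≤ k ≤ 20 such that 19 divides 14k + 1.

For k = 16, 17, …, 20 the values of 14k + 1 modulo 19 are 16, 11, 6, 1, 15 respectively.
The residue 0 does not occur, so no k in [16, 20] makes 14k + 1 a multiple of 19.

No, no such integer k in that range exists.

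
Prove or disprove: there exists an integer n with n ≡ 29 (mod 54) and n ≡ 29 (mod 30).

n = 29

gcd(54, 30) = 6. A simultaneous solution exists iff 29 ≡ 29 (mod 6); here 29 mod 6 = 5 = 29 mod 6, so it does.
In fact n = 29 itself already satisfies 29 mod 30 = 29.
Check: 29 mod 54 = 29, 29 mod 30 = 29. ✓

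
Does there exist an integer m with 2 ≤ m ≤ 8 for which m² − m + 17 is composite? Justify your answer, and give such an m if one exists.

No, no such integer m in that range exists.

The values for m = 2, 3, …, 8 are 19, 23, 29, 37, 47, 59, 73, and each of these is prime.
So no value in the range makes the expression composite.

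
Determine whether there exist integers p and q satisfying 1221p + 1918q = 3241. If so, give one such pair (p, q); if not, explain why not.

Since gcd(1221, 1918) = 1, every integer is an integer combination of 1221 and 1918.
Euclidean algorithm: 1918 = 1·1221 + 697, 1221 = 1·697 + 524, 697 = 1·524 + 173, 524 = 3·173 + 5, 173 = 34·5 + 3, 5 = 1·3 + 2, 3 = 1·2 + 1, 2 = 2·1 + 0.
Unwinding: 1 = 3 − 1·2 = 3 − (5 − 1·3) = −5 + 2·3 = −5 + 2·(173 − 34·5) = 2·173 − 69·5 = 2·173 − 69·(524 − 3·173) = −69·524 + 209·173 = −69·524 + 209·(697 − 1·524) = 209·697 − 278·524 = 209·697 − 278·(1221 − 1·697) = −278·1221 + 487·697 = −278·1221 + 487·(1918 − 1·1221) = 487·1918 − 765·1221, i.e. 1221·(-765) + 1918·487 = 1.
Multiplying through by 3241: p = (-765)·3241 = -2479365, q = 487·3241 = 1578367 is a solution.
Shifting by a multiple of (1918, −1221) keeps it a solution: p = -2479365 + 1293·1918 = 609, q = 1578367 − 1293·1221 = -386.
Check: 1221·609 + 1918·(-386) = 743589 − 740348 = 3241. ✓

p = 609, q = -386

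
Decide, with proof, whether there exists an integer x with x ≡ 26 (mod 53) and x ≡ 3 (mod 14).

Since 53 and 14 share no common factor, CRT says the pair of congruences has a solution (unique mod 742).
Write x = 26 + 53t and require 26 + 53t ≡ 3 (mod 14), i.e. 53t ≡ 5 (mod 14).
53 ≡ 11 (mod 14), so this reads 11t ≡ 5 (mod 14). Since 11·9 = 99 = 7·14 + 1, the inverse of 11 mod 14 is 9.
Therefore t ≡ 9·5 = 45 ≡ 3 (mod 14).
Taking t = 3 gives x = 26 + 53·3 = 185.
Verify: 185 = 3·53 + 26 and 185 = 13·14 + 3. ✓

x = 185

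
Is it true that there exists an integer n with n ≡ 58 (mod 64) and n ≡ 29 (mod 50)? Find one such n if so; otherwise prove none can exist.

Reduce both congruences modulo 2, which divides 64 and 50: they say n ≡ 58 (mod 2) and n ≡ 29 (mod 2).
These are incompatible: 58 − 29 = 29 is not divisible by 2.
So no integer satisfies both congruences.

No such integer exists.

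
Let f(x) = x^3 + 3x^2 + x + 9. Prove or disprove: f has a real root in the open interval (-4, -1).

Such a root exists.

f(-4) = -11 and f(-1) = 10, which have opposite signs.
f is continuous everywhere (it is a polynomial), in particular on [-4, -1].
By the Intermediate Value Theorem f must vanish at some point of (-4, -1).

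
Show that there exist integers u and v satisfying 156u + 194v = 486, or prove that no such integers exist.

u = 74, v = -57

Every value of 156u + 194v is a multiple of gcd(156, 194) = 2; since 2 ∣ 486, solutions exist.
Dividing through by 2 reduces the equation to 78u + 97v = 243.
Euclidean algorithm: 97 = 1·78 + 19, 78 = 4·19 + 2, 19 = 9·2 + 1, 2 = 2·1 + 0.
Working back up the chain: 1 = 19 − 9·2 = 19 − 9·(78 − 4·19) = −9·78 + 37·19 = −9·78 + 37·(97 − 1·78) = 37·97 − 46·78. So 78·(-46) + 97·37 = 1.
Multiplying through by 243: u = (-46)·243 = -11178, v = 37·243 = 8991 is a solution.
Adding 116·97 to u and subtracting 116·78 from v gives the tidier solution (74, -57).
Indeed 156·74 + 194·(-57) = 11544 − 11058 = 486.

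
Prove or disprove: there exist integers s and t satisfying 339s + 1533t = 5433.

s = 215, t = -44

Since gcd(339, 1533) = 3 and 5433 = 3·1811, Bézout's identity guarantees a solution.
Dividing through by 3 reduces the equation to 113s + 511t = 1811.
Dividing repeatedly: 511 = 4·113 + 59, 113 = 1·59 + 54, 59 = 1·54 + 5, 54 = 10·5 + 4, 5 = 1·4 + 1, 4 = 4·1 + 0.
Back-substituting, 1 = 5 − 1·4 = 5 − (54 − 10·5) = −54 + 11·5 = −54 + 11·(59 − 1·54) = 11·59 − 12·54 = 11·59 − 12·(113 − 1·59) = −12·113 + 23·59 = −12·113 + 23·(511 − 4·113) = 23·511 − 104·113; that is, 113·(-104) + 511·23 = 1.
Scaling by 1811 gives the particular solution (s, t) = (-188344, 41653).
The general solution is s = -188344 + 511k, t = 41653 − 113k; taking k = 369 gives the smaller pair s = 215, t = -44.
Indeed 339·215 + 1533·(-44) = 72885 − 67452 = 5433.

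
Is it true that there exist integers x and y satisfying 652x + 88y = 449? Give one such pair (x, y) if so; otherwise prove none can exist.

Any value of 652x + 88y is a multiple of gcd(652, 88) = 4.
But 449 = 4·112 + 1, so 4 ∤ 449.
So the equation is unsolvable over ℤ.

There are no such integers.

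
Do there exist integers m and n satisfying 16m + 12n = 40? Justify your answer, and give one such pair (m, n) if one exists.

m = 1, n = 2

Since gcd(16, 12) = 4 and 40 = 4·10, Bézout's identity guarantees a solution.
Dividing through by 4 reduces the equation to 4m + 3n = 10.
Dividing repeatedly: 4 = 1·3 + 1, 3 = 3·1 + 0.
Unwinding: 1 = 4 − 1·3, i.e. 4·1 + 3·(-1) = 1.
Times 10: 4·10 + 3·(-10) = 10, so (10, -10) solves it.
Subtracting 3·3 from m and adding 3·4 to n gives the tidier solution (1, 2).
Check: 16·1 + 12·2 = 16 + 24 = 40. ✓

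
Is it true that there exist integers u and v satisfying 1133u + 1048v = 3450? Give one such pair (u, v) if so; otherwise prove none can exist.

Since gcd(1133, 1048) = 1, every integer is an integer combination of 1133 and 1048.
Dividing repeatedly: 1133 = 1·1048 + 85, 1048 = 12·85 + 28, 85 = 3·28 + 1, 28 = 28·1 + 0.
Unwinding: 1 = 85 − 3·28 = 85 − 3·(1048 − 12·85) = −3·1048 + 37·85 = −3·1048 + 37·(1133 − 1·1048) = 37·1133 − 40·1048, i.e. 1133·37 + 1048·(-40) = 1.
Scaling by 3450 gives the particular solution (u, v) = (127650, -138000).
The general solution is u = 127650 + 1048k, v = -138000 − 1133k; taking k = -121 gives the smaller pair u = 842, v = -907.
Indeed 1133·842 + 1048·(-907) = 953986 − 950536 = 3450.

u = 842, v = -907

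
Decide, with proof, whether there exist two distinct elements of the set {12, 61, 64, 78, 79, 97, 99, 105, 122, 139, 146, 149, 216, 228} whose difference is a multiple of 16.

There is no such pair.

Residues mod 16: 12↦12, 61↦13, 64↦0, 78↦14, 79↦15, 97↦1, 99↦3, 105↦9, 122↦10, 139↦11, 146↦2, 149↦5, 216↦8, 228↦4.
All 14 residues are distinct, so no two elements differ by a multiple of 16.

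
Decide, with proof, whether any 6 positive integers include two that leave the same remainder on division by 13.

No, the set {31, 32, 33, 34, 35, 36} is a counterexample.

Take the 6 consecutive integers 31, 32, …, 36: their residues mod 13 are all distinct because 6 ≤ 13.
Hence this collection has no pair with equal remainders mod 13, disproving the claim.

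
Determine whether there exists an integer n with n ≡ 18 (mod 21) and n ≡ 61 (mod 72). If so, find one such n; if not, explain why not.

There is no such integer.

Both moduli are multiples of 3 = gcd(21, 72), so any solution would satisfy n ≡ 18 and n ≡ 61 modulo 3 simultaneously.
These are incompatible: 18 − 61 = -43 is not divisible by 3.
So no integer satisfies both congruences.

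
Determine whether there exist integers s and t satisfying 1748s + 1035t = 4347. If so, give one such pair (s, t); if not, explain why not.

s = 9, t = -11

Since gcd(1748, 1035) = 23 and 4347 = 23·189, Bézout's identity guarantees a solution.
Dividing through by 23 reduces the equation to 76s + 45t = 189.
Dividing repeatedly: 76 = 1·45 + 31, 45 = 1·31 + 14, 31 = 2·14 + 3, 14 = 4·3 + 2, 3 = 1·2 + 1, 2 = 2·1 + 0.
Back-substituting, 1 = 3 − 1·2 = 3 − (14 − 4·3) = −14 + 5·3 = −14 + 5·(31 − 2·14) = 5·31 − 11·14 = 5·31 − 11·(45 − 1·31) = −11·45 + 16·31 = −11·45 + 16·(76 − 1·45) = 16·76 − 27·45; that is, 76·16 + 45·(-27) = 1.
Times 189: 76·3024 + 45·(-5103) = 189, so (3024, -5103) solves it.
Shifting by a multiple of (45, −76) keeps it a solution: s = 3024 − 67·45 = 9, t = -5103 + 67·76 = -11.
Check: 1748·9 + 1035·(-11) = 15732 − 11385 = 4347. ✓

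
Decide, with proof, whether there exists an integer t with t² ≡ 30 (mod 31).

No such integer exists.

Apply Euler's criterion with the prime 31: 30 is a quadratic residue iff 30^15 ≡ 1 (mod 31), and a non-residue iff it is ≡ −1.
Squaring successively (mod 31): 30^2 = 900 ≡ 1; 30^4 ≡ 1² = 1 ≡ 1; 30^8 ≡ 1² = 1 ≡ 1.
Since 15 = 8 + 4 + 2 + 1, 30^15 ≡ 1 · 1 · 1 · 30; multiplying out mod 31: 1·1 = 1 ≡ 1, then 1·1 = 1 ≡ 1, then 1·30 = 30 ≡ 30. Thus 30^15 ≡ 30 ≡ −1 (mod 31).
By Euler's criterion 30 is a quadratic non-residue mod 31: no t satisfies t² ≡ 30 (mod 31).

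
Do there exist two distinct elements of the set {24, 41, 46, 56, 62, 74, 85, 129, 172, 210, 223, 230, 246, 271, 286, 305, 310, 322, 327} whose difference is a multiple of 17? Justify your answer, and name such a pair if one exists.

Both 24 and 41 leave remainder 7 on division by 17; their difference 17 = 1·17 is a multiple of 17.

The pair (24, 41) works.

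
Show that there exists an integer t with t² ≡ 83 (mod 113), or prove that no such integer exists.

t = 14

t = 14 works: 14² = 196, and 196 − 83 = 113 = 1·113.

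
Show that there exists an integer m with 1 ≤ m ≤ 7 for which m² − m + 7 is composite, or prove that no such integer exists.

At m = 5: 5² − 5 + 7 = 27 = 3·9, which is composite.

m = 5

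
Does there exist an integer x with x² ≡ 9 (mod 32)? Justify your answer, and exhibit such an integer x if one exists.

x = 13

x = 13 works: 13² = 169, and 169 − 9 = 160 = 5·32.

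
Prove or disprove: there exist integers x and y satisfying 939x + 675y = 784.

There are no such integers.

gcd(939, 675) = 3, so every integer of the form 939x + 675y is a multiple of 3.
But 784 = 3·261 + 1, so 3 ∤ 784.
So the equation is unsolvable over ℤ.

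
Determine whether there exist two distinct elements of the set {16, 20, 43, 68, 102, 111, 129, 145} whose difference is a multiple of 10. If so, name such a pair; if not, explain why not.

Two integers differ by a multiple of 10 exactly when they have the same residue mod 10. The residues are 16↦6, 20↦0, 43↦3, 68↦8, 102↦2, 111↦1, 129↦9, 145↦5.
All 8 residues are distinct, so no two elements differ by a multiple of 10.

No such pair exists.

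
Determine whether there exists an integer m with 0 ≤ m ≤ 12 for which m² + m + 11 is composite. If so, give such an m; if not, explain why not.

m = 11

At m = 11: 11² + 11 + 11 = 143 = 11·13, which is composite.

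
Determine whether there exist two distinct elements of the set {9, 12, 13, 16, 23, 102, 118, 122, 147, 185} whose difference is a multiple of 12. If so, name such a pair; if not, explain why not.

No such pair exists.

Residues mod 12: 9↦9, 12↦0, 13↦1, 16↦4, 23↦11, 102↦6, 118↦10, 122↦2, 147↦3, 185↦5.
These 10 residues are pairwise different, hence no difference of two elements is divisible by 12.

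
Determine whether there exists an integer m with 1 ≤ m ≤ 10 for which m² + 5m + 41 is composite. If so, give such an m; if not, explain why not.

m = 2

At m = 2: 2² + 5·2 + 41 = 55 = 5·11, which is composite.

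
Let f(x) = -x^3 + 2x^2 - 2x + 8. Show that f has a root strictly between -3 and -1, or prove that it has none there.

Evaluate at the endpoints: f(-3) = 59, f(-1) = 13 — same sign (positive).
The derivative f'(x) = -3x^2 + 4x - 2 is a quadratic with discriminant 4² − 4·(-3)·(-2) = -8 < 0; it never vanishes, so it is always negative (sign of the leading coefficient).
Hence f is strictly decreasing on ℝ, and in particular on [-3, -1]. A strictly monotone function with same-sign endpoint values stays positive on the whole interval, so f has no zero in (-3, -1).

f has no root in that interval.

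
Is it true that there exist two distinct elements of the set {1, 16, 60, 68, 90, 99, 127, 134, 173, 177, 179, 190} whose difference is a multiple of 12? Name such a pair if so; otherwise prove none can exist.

Residues mod 12: 1↦1, 16↦4, 60↦0, 68↦8, 90↦6, 99↦3, 127↦7, 134↦2, 173↦5, 177↦9, 179↦11, 190↦10.
These 12 residues are pairwise different, hence no difference of two elements is divisible by 12.

No such pair exists.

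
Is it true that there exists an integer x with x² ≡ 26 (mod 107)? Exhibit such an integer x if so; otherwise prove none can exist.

No, no such integer exists.

107 is prime, so by Euler's criterion 26 is a square mod 107 iff 26^((107−1)/2) = 26^53 ≡ 1 (mod 107).
Repeated squaring mod 107: 26^2 = 676 ≡ 34; 26^4 ≡ 34² = 1156 ≡ 86; 26^8 ≡ 86² = 7396 ≡ 13; 26^16 ≡ 13² = 169 ≡ 62; 26^32 ≡ 62² = 3844 ≡ 99.
Since 53 = 32 + 16 + 4 + 1, 26^53 ≡ 99 · 62 · 86 · 26; multiplying out mod 107: 99·62 = 6138 ≡ 39, then 39·86 = 3354 ≡ 37, then 37·26 = 962 ≡ 106. Thus 26^53 ≡ 106 ≡ −1 (mod 107).
By Euler's criterion 26 is a quadratic non-residue mod 107: no x satisfies x² ≡ 26 (mod 107).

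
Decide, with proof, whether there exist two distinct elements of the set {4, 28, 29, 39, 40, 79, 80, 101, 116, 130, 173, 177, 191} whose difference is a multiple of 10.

29 and 39 are such a pair.

Both 29 and 39 leave remainder 9 on division by 10; their difference 10 = 1·10 is a multiple of 10.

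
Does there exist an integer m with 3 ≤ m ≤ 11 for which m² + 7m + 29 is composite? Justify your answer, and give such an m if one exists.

The values for m = 3, 4, …, 11 are 59, 73, 89, 107, 127, 149, 173, 199, 227, and each of these is prime.
So no value in the range makes the expression composite.

There is no such integer m in that range.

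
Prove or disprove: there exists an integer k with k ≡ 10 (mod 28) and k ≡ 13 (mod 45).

k = 598

The moduli 28 and 45 are coprime, so by the Chinese Remainder Theorem a unique solution modulo 1260 exists.
Any solution of the first congruence is k = 10 + 28t; substituting into the second, 28t ≡ 13 − 10 ≡ 3 (mod 45).
Since 28·37 = 1036 = 23·45 + 1, the inverse of 28 mod 45 is 37.
Therefore t ≡ 37·3 = 111 ≡ 21 (mod 45).
Taking t = 21 gives k = 10 + 28·21 = 598.
Verify: 598 = 21·28 + 10 and 598 = 13·45 + 13. ✓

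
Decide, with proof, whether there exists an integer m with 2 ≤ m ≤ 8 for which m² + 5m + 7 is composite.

m = 2

At m = 2: 2² + 5·2 + 7 = 21 = 3·7, which is composite.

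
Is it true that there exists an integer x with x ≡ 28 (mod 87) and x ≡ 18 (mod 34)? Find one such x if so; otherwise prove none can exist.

x = 1072

The moduli 87 and 34 are coprime, so by the Chinese Remainder Theorem a unique solution modulo 2958 exists.
Any solution of the first congruence is x = 28 + 87t; substituting into the second, 87t ≡ 18 − 28 ≡ 24 (mod 34).
87 ≡ 19 (mod 34), so this reads 19t ≡ 24 (mod 34). Note 19·9 = 171 ≡ 1 (mod 34) (as 171 − 1 = 5·34), so 19⁻¹ ≡ 9.
Multiplying by 9: t ≡ 9·24 = 216 ≡ 12 (mod 34).
Taking t = 12 gives x = 28 + 87·12 = 1072.
Verify: 1072 = 12·87 + 28 and 1072 = 31·34 + 18. ✓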